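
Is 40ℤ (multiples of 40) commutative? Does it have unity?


40ℤ is a commutative ring under +,× but has no multiplicative identity (1 ∉ 40ℤ); it has no zero divisors, but without unity it is not an integral domain
Commutative: Yes
Integral domain: No
Has unity: No

40ℤ (multiples of 40): Commutative=Yes, Unity=No


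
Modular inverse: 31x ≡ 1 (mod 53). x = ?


Use the extended Euclidean algorithm to write 1 = 31·s + 53·t; then s mod 53 is the inverse.
Euclidean algorithm:
  31 = 0·53 + 31
  53 = 1·31 + 22
  31 = 1·22 + 9
  22 = 2·9 + 4
  9 = 2·4 + 1
  4 = 4·1 + 0
gcd(31,53) = 1
Back-substitution gives: 31·(12) + 53·(-7) = 1
So 31⁻¹ ≡ 12 ≡ 12 (mod 53)
Check: 31 × 12 = 372 ≡ 1 (mod 53) ✓

31⁻¹ ≡ 12 (mod 53)


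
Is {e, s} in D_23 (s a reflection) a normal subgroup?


H = {e, s} in D_23 (s a reflection)
r·s·r⁻¹ = sr⁻² ≠ s for n ≥ 3, so {e, s} is not closed under conjugation

No, not a normal subgroup


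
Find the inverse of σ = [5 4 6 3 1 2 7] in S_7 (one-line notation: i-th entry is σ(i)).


To find σ⁻¹, swap domain and range:
σ(1) = 5 → σ⁻¹(5) = 1
σ(2) = 4 → σ⁻¹(4) = 2
σ(3) = 6 → σ⁻¹(6) = 3
σ(4) = 3 → σ⁻¹(3) = 4
σ(5) = 1 → σ⁻¹(1) = 5
σ(6) = 2 → σ⁻¹(2) = 6
σ(7) = 7 → σ⁻¹(7) = 7

σ⁻¹ = [5 6 4 2 1 3 7]


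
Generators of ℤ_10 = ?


g generates ℤ_n iff gcd(g,n) = 1
Checking each g ∈ {1,...,9}:
gcd(1,10) = 1
gcd(2,10) = 2
gcd(3,10) = 1
gcd(4,10) = 2
gcd(5,10) = 5
gcd(6,10) = 2
gcd(7,10) = 1
gcd(8,10) = 2
gcd(9,10) = 1
Generators: {1, 3, 7, 9}
Number of generators = φ(10) = 4

Generators of ℤ_10 = {1, 3, 7, 9}


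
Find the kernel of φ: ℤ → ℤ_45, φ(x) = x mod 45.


Kernel = preimage of identity
ker(φ) = {x ∈ ℤ : x ≡ 0 (mod 45)} = 45ℤ = {0, ±45, ±90, ...}

ker(φ) = 45ℤ


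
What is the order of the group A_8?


|A_n| = n!/2 (even permutations)
|A_8| = 8!/2 = 40320/2 = 20160

|A_8| = 20160


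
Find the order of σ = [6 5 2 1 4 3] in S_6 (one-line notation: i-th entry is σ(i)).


Cycle decomposition: (1 6 3 2 5 4)
Cycle lengths: 6
Order = lcm(6) = 6

ord(σ) = 6


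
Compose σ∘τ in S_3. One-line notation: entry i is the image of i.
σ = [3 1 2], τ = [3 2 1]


σ∘τ: apply τ first, then σ
1 →τ 3 →σ 2
2 →τ 2 →σ 1
3 →τ 1 →σ 3

σ∘τ = [2 1 3]


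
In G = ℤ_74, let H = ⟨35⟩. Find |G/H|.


|⟨35⟩| = n / gcd(35, 74) = 74 / 1 = 74
H is normal (ℤ_74 is abelian).
|G/H| = |G| / |H| = 74 / 74 = 1

|G/H| = 1


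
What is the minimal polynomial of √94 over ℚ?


√94 satisfies x² - 94 = 0, irreducible over ℚ since 94 is squarefree

Minimal polynomial: x² - 94


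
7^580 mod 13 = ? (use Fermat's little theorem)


Fermat's little theorem: if p is prime and gcd(a,p)=1, then a^(p-1) ≡ 1 (mod p)
p = 13 is prime, gcd(7,13) = 1
Reduce exponent: 580 mod 12 = 4
So 7^580 ≡ 7^4 (mod 13)
7^4 mod 13 = 9

7^580 ≡ 9 (mod 13)


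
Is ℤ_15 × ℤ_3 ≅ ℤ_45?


Comparing ℤ_15 × ℤ_3 and ℤ_45:
gcd(15,3) = 3 ≠ 1. Max element order in ℤ_15×ℤ_3 is lcm(15,3) = 15 < 45, so it has no element of order 45

No, ℤ_15 × ℤ_3 ≇ ℤ_45


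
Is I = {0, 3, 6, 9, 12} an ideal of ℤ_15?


Check ideal conditions for I = {0, 3, 6, 9, 12} in ℤ_15:
(1) I is an additive subgroup? Yes
(2) For r ∈ ℤ_15 and a ∈ I: r·a ∈ I? Yes

Yes, I is an ideal of ℤ_15


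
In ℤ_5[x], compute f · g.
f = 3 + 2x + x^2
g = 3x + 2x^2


Expand and collect like terms; reduce coefficients mod 5:
x^0: 3·0 = 0 ≡ 0 (mod 5)
x^1: 3·3 + 2·0 = 9 ≡ 4 (mod 5)
x^2: 3·2 + 2·3 + 1·0 = 12 ≡ 2 (mod 5)
x^3: 2·2 + 1·3 = 7 ≡ 2 (mod 5)
x^4: 1·2 = 2 ≡ 2 (mod 5)
Result: 4x + 2x^2 + 2x^3 + 2x^4

f · g = 4x + 2x^2 + 2x^3 + 2x^4


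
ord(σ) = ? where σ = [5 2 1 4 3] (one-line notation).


Cycle decomposition: (1 5 3)
Cycle lengths: 3
Order = lcm(3) = 3

ord(σ) = 3


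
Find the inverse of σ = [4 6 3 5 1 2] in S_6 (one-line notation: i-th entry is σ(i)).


To find σ⁻¹, swap domain and range:
σ(1) = 4 → σ⁻¹(4) = 1
σ(2) = 6 → σ⁻¹(6) = 2
σ(3) = 3 → σ⁻¹(3) = 3
σ(4) = 5 → σ⁻¹(5) = 4
σ(5) = 1 → σ⁻¹(1) = 5
σ(6) = 2 → σ⁻¹(2) = 6

σ⁻¹ = [5 6 3 1 4 2]


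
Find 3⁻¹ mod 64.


Use the extended Euclidean algorithm to write 1 = 3·s + 64·t; then s mod 64 is the inverse.
Euclidean algorithm:
  3 = 0·64 + 3
  64 = 21·3 + 1
  3 = 3·1 + 0
gcd(3,64) = 1
Back-substitution gives: 3·(-21) + 64·(1) = 1
So 3⁻¹ ≡ -21 ≡ 43 (mod 64)
Check: 3 × 43 = 129 ≡ 1 (mod 64) ✓

3⁻¹ ≡ 43 (mod 64)


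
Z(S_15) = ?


Z(G) = {g ∈ G | gx = xg for all x ∈ G}
S_n is non-abelian for n ≥ 3; Z(S_15) is trivial

Z(S_15) = {e}


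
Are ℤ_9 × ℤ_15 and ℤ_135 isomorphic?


Comparing ℤ_9 × ℤ_15 and ℤ_135:
gcd(9,15) = 3 ≠ 1. Max element order in ℤ_9×ℤ_15 is lcm(9,15) = 45 < 135, so it has no element of order 135

No, ℤ_9 × ℤ_15 ≇ ℤ_135


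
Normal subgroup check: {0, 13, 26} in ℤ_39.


H = {0, 13, 26} in ℤ_39
ℤ_39 is abelian; every subgroup of an abelian group is normal

Yes, normal subgroup


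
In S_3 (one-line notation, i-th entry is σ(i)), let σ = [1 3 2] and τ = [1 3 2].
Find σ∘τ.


σ∘τ: apply τ first, then σ
1 →τ 1 →σ 1
2 →τ 3 →σ 2
3 →τ 2 →σ 3

σ∘τ = [1 2 3]


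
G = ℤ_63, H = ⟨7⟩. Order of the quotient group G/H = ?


|⟨7⟩| = n / gcd(7, 63) = 63 / 7 = 9
H is normal (ℤ_63 is abelian).
|G/H| = |G| / |H| = 63 / 9 = 7

|G/H| = 7


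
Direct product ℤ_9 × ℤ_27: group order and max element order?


|ℤ_9 × ℤ_27| = 9 × 27 = 243
Max element order = lcm(9,27) = 27
Cyclic? No (gcd=9)

|ℤ_9×ℤ_27| = 243, max element order = 27


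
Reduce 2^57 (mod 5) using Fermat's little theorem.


Fermat's little theorem: if p is prime and gcd(a,p)=1, then a^(p-1) ≡ 1 (mod p)
p = 5 is prime, gcd(2,5) = 1
Reduce exponent: 57 mod 4 = 1
So 2^57 ≡ 2^1 (mod 5)
2^1 mod 5 = 2

2^57 ≡ 2 (mod 5)


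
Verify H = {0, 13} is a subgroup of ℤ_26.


Subgroup test for H = {0, 13} in (ℤ_26, +):
(1) 0 ∈ H? Yes
(2) Closure: for all a,b ∈ H, (a+b) mod 26 ∈ H? Yes
(3) Inverses: for all a ∈ H, -a mod 26 ∈ H? Yes

Yes, H is a subgroup of ℤ_26


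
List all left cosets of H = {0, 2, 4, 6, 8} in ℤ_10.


H = {0, 2, 4, 6, 8}, |H| = 5
Number of cosets = |G|/|H| = 10/5 = 2
0 + H = {0, 2, 4, 6, 8}
1 + H = {1, 3, 5, 7, 9}

Cosets: 0+H={0,2,4,6,8}; 1+H={1,3,5,7,9}


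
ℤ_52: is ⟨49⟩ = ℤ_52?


g generates ℤ_n iff gcd(g, n) = 1
gcd(49, 52) = 1
Since gcd = 1, 49 is a generator.

Yes, 49 generates ℤ_52


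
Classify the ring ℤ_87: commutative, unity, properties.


ℤ_87 is a commutative ring with unity 1; 87 = 3×29 is composite, so 3·29 ≡ 0 gives zero divisors (not an integral domain)
Commutative: Yes
Integral domain: No
Has unity: Yes

ℤ_87: Commutative=Yes, Unity=Yes


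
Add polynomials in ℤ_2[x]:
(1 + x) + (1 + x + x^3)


Add coefficients mod 2:
x^0: 1 + 1 = 0 (mod 2)
x^1: 1 + 1 = 0 (mod 2)
x^2: 0 + 0 = 0 (mod 2)
x^3: 0 + 1 = 1 (mod 2)
Result: x^3

f + g = x^3


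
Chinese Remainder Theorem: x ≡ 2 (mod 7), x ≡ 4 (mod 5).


m₁ = 7, m₂ = 5, gcd = 1, so CRT applies. M = m₁·m₂ = 35
Let M₁ = M/m₁ = 5, M₂ = M/m₂ = 7
Find y₁ ≡ M₁⁻¹ (mod m₁): 5⁻¹ ≡ 3 (mod 7)
Find y₂ ≡ M₂⁻¹ (mod m₂): 7⁻¹ ≡ 3 (mod 5)
x = a₁·M₁·y₁ + a₂·M₂·y₂ = 2·5·3 + 4·7·3 = 114
Reduce mod 35: x ≡ 9
Check: 9 mod 7 = 2 ✓, 9 mod 5 = 4 ✓

x ≡ 9 (mod 35)


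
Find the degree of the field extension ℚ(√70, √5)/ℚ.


[ℚ(√70,√5):ℚ] = [ℚ(√70,√5):ℚ(√70)]·[ℚ(√70):ℚ] = 2·2 = 4

[ℚ(√70, √5)/ℚ] = 4


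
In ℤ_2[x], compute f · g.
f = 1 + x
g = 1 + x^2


Expand and collect like terms; reduce coefficients mod 2:
x^0: 1·1 = 1 ≡ 1 (mod 2)
x^1: 1·0 + 1·1 = 1 ≡ 1 (mod 2)
x^2: 1·1 + 1·0 = 1 ≡ 1 (mod 2)
x^3: 1·1 = 1 ≡ 1 (mod 2)
Result: 1 + x + x^2 + x^3

f · g = 1 + x + x^2 + x^3


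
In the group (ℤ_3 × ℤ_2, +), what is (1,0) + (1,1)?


Operation: componentwise addition mod (3, 2)
(1,0) + (1,1) = ((a₁+b₁) mod 3, (a₂+b₂) mod 2) with a = (1,0), b = (1,1)

(1,0) + (1,1) = (2,1)


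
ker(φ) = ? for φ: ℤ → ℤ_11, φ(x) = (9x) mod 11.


Kernel = preimage of identity
ker(φ) = {x ∈ ℤ : 9x ≡ 0 (mod 11)}. gcd(9,11) = 1, so 9x ≡ 0 (mod 11) ⟺ x ≡ 0 (mod 11/1 = 11). Hence ker(φ) = 11ℤ

ker(φ) = 11ℤ


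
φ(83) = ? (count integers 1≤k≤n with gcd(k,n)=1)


Factor n: 83 = 83
φ(n) = n · ∏(1 - 1/p) over distinct primes p | n
φ(83) = 83 · (1 - 1/83) = 82

φ(83) = 82


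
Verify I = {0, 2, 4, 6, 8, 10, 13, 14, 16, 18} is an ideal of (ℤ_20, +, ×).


Check ideal conditions for I = {0, 2, 4, 6, 8, 10, 13, 14, 16, 18} in ℤ_20:
(1) I is an additive subgroup? No
(2) For r ∈ ℤ_20 and a ∈ I: r·a ∈ I? No  [counterexample: r=2, a=6, r·a mod 20 = 12 ∉ I]

No, I is not an ideal of ℤ_20


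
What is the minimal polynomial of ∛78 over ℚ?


∛78 satisfies x³ - 78 = 0, irreducible over ℚ (no rational root; 78 is not a perfect cube)

Minimal polynomial: x³ - 78


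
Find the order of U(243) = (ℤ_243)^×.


U(n) is the group of units mod n; |U(n)| = φ(n)
|U(243)| = φ(243) = 162

|U(243) = (ℤ_243)^×| = 162


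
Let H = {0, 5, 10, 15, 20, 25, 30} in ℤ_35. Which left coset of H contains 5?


5 + H = {5 + h (mod 35) : h ∈ H}
5+0=5, 5+5=10, 5+10=15, 5+15=20, 5+20=25, 5+25=30, 5+30=0
5 + H = {0, 5, 10, 15, 20, 25, 30} = 0 + H

5 + H = {0, 5, 10, 15, 20, 25, 30}


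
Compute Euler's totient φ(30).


φ(n) = count of k ∈ {1,...,n} with gcd(k,n)=1
Coprimes to 30: {1, 7, 11, 13, 17, 19, 23, 29}
Count: 8

φ(30) = 8


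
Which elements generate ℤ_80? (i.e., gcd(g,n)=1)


g generates ℤ_n iff gcd(g,n) = 1
Prime factors of 80: 2, 5
Generators are g ∈ {1,...,79} not divisible by any of these primes.
Generators: {1, 3, 7, 9, 11, 13, 17, 19, 21, 23, 27, 29, 31, 33, 37, 39, 41, 43, 47, 49, 51, 53, 57, 59, 61, 63, 67, 69, 71, 73, 77, 79}
Number of generators = φ(80) = 32

Generators of ℤ_80 = {1, 3, 7, 9, 11, 13, 17, 19, 21, 23, 27, 29, 31, 33, 37, 39, 41, 43, 47, 49, 51, 53, 57, 59, 61, 63, 67, 69, 71, 73, 77, 79}


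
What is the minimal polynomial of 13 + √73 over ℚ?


Let α = 13 + √73. Then α - 13 = √73, so (α - 13)² = 73, giving α² - 26α + 96 = 0. Degree 2 and α ∉ ℚ, so this is the minimal polynomial.

Minimal polynomial: x² - 26x + 96


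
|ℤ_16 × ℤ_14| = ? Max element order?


|ℤ_16 × ℤ_14| = 16 × 14 = 224
Max element order = lcm(16,14) = 112
Cyclic? No (gcd=2)

|ℤ_16×ℤ_14| = 224, max element order = 112


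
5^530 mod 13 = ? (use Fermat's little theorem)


Fermat's little theorem: if p is prime and gcd(a,p)=1, then a^(p-1) ≡ 1 (mod p)
p = 13 is prime, gcd(5,13) = 1
Reduce exponent: 530 mod 12 = 2
So 5^530 ≡ 5^2 (mod 13)
5^2 mod 13 = 12

5^530 ≡ 12 (mod 13)


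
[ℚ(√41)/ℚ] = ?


√41 has minimal polynomial x² - 41 (irreducible over ℚ since 41 is squarefree)

[ℚ(√41)/ℚ] = 2


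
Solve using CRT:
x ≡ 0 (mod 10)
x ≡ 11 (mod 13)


m₁ = 10, m₂ = 13, gcd = 1, so CRT applies. M = m₁·m₂ = 130
Let M₁ = M/m₁ = 13, M₂ = M/m₂ = 10
Find y₁ ≡ M₁⁻¹ (mod m₁): 13⁻¹ ≡ 7 (mod 10)
Find y₂ ≡ M₂⁻¹ (mod m₂): 10⁻¹ ≡ 4 (mod 13)
x = a₁·M₁·y₁ + a₂·M₂·y₂ = 0·13·7 + 11·10·4 = 440
Reduce mod 130: x ≡ 50
Check: 50 mod 10 = 0 ✓, 50 mod 13 = 11 ✓

x ≡ 50 (mod 130)


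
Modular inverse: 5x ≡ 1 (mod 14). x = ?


Use the extended Euclidean algorithm to write 1 = 5·s + 14·t; then s mod 14 is the inverse.
Euclidean algorithm:
  5 = 0·14 + 5
  14 = 2·5 + 4
  5 = 1·4 + 1
  4 = 4·1 + 0
gcd(5,14) = 1
Back-substitution gives: 5·(3) + 14·(-1) = 1
So 5⁻¹ ≡ 3 ≡ 3 (mod 14)
Check: 5 × 3 = 15 ≡ 1 (mod 14) ✓

5⁻¹ ≡ 3 (mod 14)


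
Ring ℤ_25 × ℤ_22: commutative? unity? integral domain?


Direct product ring; commutative with unity (1,1); but (1,0)·(0,1) = (0,0) gives zero divisors, so not an integral domain
Commutative: Yes
Integral domain: No
Has unity: Yes

ℤ_25 × ℤ_22: Commutative=Yes, Unity=Yes


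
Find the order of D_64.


|D_n| = 2n (n rotations and n reflections)
|D_64| = 2×64 = 128

|D_64| = 128


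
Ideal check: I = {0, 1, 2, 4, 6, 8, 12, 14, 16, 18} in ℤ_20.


Check ideal conditions for I = {0, 1, 2, 4, 6, 8, 12, 14, 16, 18} in ℤ_20:
(1) I is an additive subgroup? No
(2) For r ∈ ℤ_20 and a ∈ I: r·a ∈ I? No  [counterexample: r=3, a=1, r·a mod 20 = 3 ∉ I]

No, I is not an ideal of ℤ_20


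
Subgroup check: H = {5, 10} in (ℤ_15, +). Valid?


Subgroup test for H = {5, 10} in (ℤ_15, +):
(1) 0 ∈ H? No
(2) Closure: for all a,b ∈ H, (a+b) mod 15 ∈ H? No  [counterexample: 5 + 10 = 0 ∉ H]
(3) Inverses: for all a ∈ H, -a mod 15 ∈ H? Yes

No, H is not a subgroup of ℤ_15


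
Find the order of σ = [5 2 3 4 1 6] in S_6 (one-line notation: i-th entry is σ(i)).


Cycle decomposition: (1 5)
Cycle lengths: 2
Order = lcm(2) = 2

ord(σ) = 2


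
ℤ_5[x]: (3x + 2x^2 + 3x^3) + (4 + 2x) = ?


Add coefficients mod 5:
x^0: 0 + 4 = 4 (mod 5)
x^1: 3 + 2 = 0 (mod 5)
x^2: 2 + 0 = 2 (mod 5)
x^3: 3 + 0 = 3 (mod 5)
Result: 4 + 2x^2 + 3x^3

f + g = 4 + 2x^2 + 3x^3


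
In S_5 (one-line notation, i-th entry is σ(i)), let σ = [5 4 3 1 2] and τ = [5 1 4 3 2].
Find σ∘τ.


σ∘τ: apply τ first, then σ
1 →τ 5 →σ 2
2 →τ 1 →σ 5
3 →τ 4 →σ 1
4 →τ 3 →σ 3
5 →τ 2 →σ 4

σ∘τ = [2 5 1 3 4]


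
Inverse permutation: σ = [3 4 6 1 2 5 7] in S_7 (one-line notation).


To find σ⁻¹, swap domain and range:
σ(1) = 3 → σ⁻¹(3) = 1
σ(2) = 4 → σ⁻¹(4) = 2
σ(3) = 6 → σ⁻¹(6) = 3
σ(4) = 1 → σ⁻¹(1) = 4
σ(5) = 2 → σ⁻¹(2) = 5
σ(6) = 5 → σ⁻¹(5) = 6
σ(7) = 7 → σ⁻¹(7) = 7

σ⁻¹ = [4 5 1 2 6 3 7]


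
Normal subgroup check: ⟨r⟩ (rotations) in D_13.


H = ⟨r⟩ (rotations) in D_13
The rotation subgroup ⟨r⟩ has index 2 in D_13, so it is normal

Yes, normal subgroup


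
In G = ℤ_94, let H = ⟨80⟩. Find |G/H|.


|⟨80⟩| = n / gcd(80, 94) = 94 / 2 = 47
H is normal (ℤ_94 is abelian).
|G/H| = |G| / |H| = 94 / 47 = 2

|G/H| = 2


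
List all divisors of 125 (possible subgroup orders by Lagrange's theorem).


Lagrange's theorem: |H| divides |G|
|G| = 125
Divisors of 125: 1, 5, 25, 125

Possible subgroup orders: {1, 5, 25, 125}


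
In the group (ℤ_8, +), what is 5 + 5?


Operation: addition mod 8
5 + 5 = (a + b) mod 8 with a = 5, b = 5

5 + 5 = 2


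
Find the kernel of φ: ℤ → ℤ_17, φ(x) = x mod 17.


Kernel = preimage of identity
ker(φ) = {x ∈ ℤ : x ≡ 0 (mod 17)} = 17ℤ = {0, ±17, ±34, ...}

ker(φ) = 17ℤ


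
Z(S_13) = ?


Z(G) = {g ∈ G | gx = xg for all x ∈ G}
S_n is non-abelian for n ≥ 3; Z(S_13) is trivial

Z(S_13) = {e}


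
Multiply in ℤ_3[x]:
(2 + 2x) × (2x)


Expand and collect like terms; reduce coefficients mod 3:
x^0: 2·0 = 0 ≡ 0 (mod 3)
x^1: 2·2 + 2·0 = 4 ≡ 1 (mod 3)
x^2: 2·2 = 4 ≡ 1 (mod 3)
Result: x + x^2

f · g = x + x^2


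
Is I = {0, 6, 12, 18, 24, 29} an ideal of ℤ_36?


Check ideal conditions for I = {0, 6, 12, 18, 24, 29} in ℤ_36:
(1) I is an additive subgroup? No
(2) For r ∈ ℤ_36 and a ∈ I: r·a ∈ I? No  [counterexample: r=2, a=29, r·a mod 36 = 22 ∉ I]

No, I is not an ideal of ℤ_36


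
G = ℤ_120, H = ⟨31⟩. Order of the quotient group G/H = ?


|⟨31⟩| = n / gcd(31, 120) = 120 / 1 = 120
H is normal (ℤ_120 is abelian).
|G/H| = |G| / |H| = 120 / 120 = 1

|G/H| = 1


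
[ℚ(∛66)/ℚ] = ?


∛66 has minimal polynomial x³ - 66 (irreducible over ℚ since 66 is not a perfect cube)

[ℚ(∛66)/ℚ] = 3


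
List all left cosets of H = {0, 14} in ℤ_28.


H = {0, 14}, |H| = 2
Number of cosets = |G|/|H| = 28/2 = 14
0 + H = {0, 14}
1 + H = {1, 15}
2 + H = {2, 16}
3 + H = {3, 17}
4 + H = {4, 18}
5 + H = {5, 19}
6 + H = {6, 20}
7 + H = {7, 21}
8 + H = {8, 22}
9 + H = {9, 23}
10 + H = {10, 24}
11 + H = {11, 25}
12 + H = {12, 26}
13 + H = {13, 27}

Cosets: 0+H={0,14}; 1+H={1,15}; 2+H={2,16}; 3+H={3,17}; 4+H={4,18}; 5+H={5,19}; 6+H={6,20}; 7+H={7,21}; 8+H={8,22}; 9+H={9,23}; 10+H={10,24}; 11+H={11,25}; 12+H={12,26}; 13+H={13,27}


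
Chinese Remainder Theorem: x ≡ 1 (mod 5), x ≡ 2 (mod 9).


m₁ = 5, m₂ = 9, gcd = 1, so CRT applies. M = m₁·m₂ = 45
Let M₁ = M/m₁ = 9, M₂ = M/m₂ = 5
Find y₁ ≡ M₁⁻¹ (mod m₁): 9⁻¹ ≡ 4 (mod 5)
Find y₂ ≡ M₂⁻¹ (mod m₂): 5⁻¹ ≡ 2 (mod 9)
x = a₁·M₁·y₁ + a₂·M₂·y₂ = 1·9·4 + 2·5·2 = 56
Reduce mod 45: x ≡ 11
Check: 11 mod 5 = 1 ✓, 11 mod 9 = 2 ✓

x ≡ 11 (mod 45)


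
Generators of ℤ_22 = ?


g generates ℤ_n iff gcd(g,n) = 1
Prime factors of 22: 2, 11
Generators are g ∈ {1,...,21} not divisible by any of these primes.
Generators: {1, 3, 5, 7, 9, 13, 15, 17, 19, 21}
Number of generators = φ(22) = 10

Generators of ℤ_22 = {1, 3, 5, 7, 9, 13, 15, 17, 19, 21}


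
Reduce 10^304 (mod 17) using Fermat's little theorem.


Fermat's little theorem: if p is prime and gcd(a,p)=1, then a^(p-1) ≡ 1 (mod p)
p = 17 is prime, gcd(10,17) = 1
Reduce exponent: 304 mod 16 = 0
So 10^304 ≡ 10^0 (mod 17)
10^0 = 1

10^304 ≡ 1 (mod 17)


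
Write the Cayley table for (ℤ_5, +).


Elements: {0, 1, 2, 3, 4}
Operation: addition mod 5
Entry (a, b) = (a + b) mod 5

Cayley table:
  | 0 | 1 | 2 | 3 | 4
0 | 0 | 1 | 2 | 3 | 4
1 | 1 | 2 | 3 | 4 | 0
2 | 2 | 3 | 4 | 0 | 1
3 | 3 | 4 | 0 | 1 | 2
4 | 4 | 0 | 1 | 2 | 3


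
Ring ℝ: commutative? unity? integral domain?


ℝ is a field: commutative, has unity, every nonzero element is a unit (hence an integral domain)
Commutative: Yes
Integral domain: Yes
Has unity: Yes

ℝ: Commutative=Yes, Unity=Yes


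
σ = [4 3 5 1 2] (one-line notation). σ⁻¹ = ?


To find σ⁻¹, swap domain and range:
σ(1) = 4 → σ⁻¹(4) = 1
σ(2) = 3 → σ⁻¹(3) = 2
σ(3) = 5 → σ⁻¹(5) = 3
σ(4) = 1 → σ⁻¹(1) = 4
σ(5) = 2 → σ⁻¹(2) = 5

σ⁻¹ = [4 5 2 1 3]


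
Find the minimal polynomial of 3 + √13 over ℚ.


Let α = 3 + √13. Then α - 3 = √13, so (α - 3)² = 13, giving α² - 6α - 4 = 0. Degree 2 and α ∉ ℚ, so this is the minimal polynomial.

Minimal polynomial: x² - 6x - 4


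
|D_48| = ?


|D_n| = 2n (n rotations and n reflections)
|D_48| = 2×48 = 96

|D_48| = 96


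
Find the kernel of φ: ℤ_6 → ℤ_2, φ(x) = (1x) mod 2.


Kernel = preimage of identity
ker(φ) = {x ∈ ℤ_6 : 1x ≡ 0 (mod 2)}. Since 2 | 6, φ is well-defined. The kernel is the cyclic subgroup ⟨2⟩ of ℤ_6 (order 3), i.e. {0, 2, 4}

ker(φ) = {0, 2, 4}


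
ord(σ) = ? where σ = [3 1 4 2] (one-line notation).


Cycle decomposition: (1 3 4 2)
Cycle lengths: 4
Order = lcm(4) = 4

ord(σ) = 4


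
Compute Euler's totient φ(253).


Factor n: 253 = 11 × 23
φ(n) = n · ∏(1 - 1/p) over distinct primes p | n
φ(253) = 253 · (1 - 1/11) · (1 - 1/23) = 220

φ(253) = 220


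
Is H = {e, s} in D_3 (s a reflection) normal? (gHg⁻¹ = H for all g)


H = {e, s} in D_3 (s a reflection)
r·s·r⁻¹ = sr⁻² ≠ s for n ≥ 3, so {e, s} is not closed under conjugation

No, not a normal subgroup


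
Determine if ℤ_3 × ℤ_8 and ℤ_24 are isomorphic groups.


Comparing ℤ_3 × ℤ_8 and ℤ_24:
gcd(3,8) = 1, so ℤ_3 × ℤ_8 ≅ ℤ_24 (CRT)

Yes, ℤ_3 × ℤ_8 ≅ ℤ_24


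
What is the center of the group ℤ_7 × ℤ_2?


Z(G) = {g ∈ G | gx = xg for all x ∈ G}
Direct product of abelian groups is abelian, so Z(G) = G

Z(ℤ_7 × ℤ_2) = ℤ_7 × ℤ_2


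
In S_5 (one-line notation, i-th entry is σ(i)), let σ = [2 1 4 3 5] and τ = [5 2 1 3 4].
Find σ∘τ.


σ∘τ: apply τ first, then σ
1 →τ 5 →σ 5
2 →τ 2 →σ 1
3 →τ 1 →σ 2
4 →τ 3 →σ 4
5 →τ 4 →σ 3

σ∘τ = [5 1 2 4 3]


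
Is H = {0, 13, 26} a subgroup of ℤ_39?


Subgroup test for H = {0, 13, 26} in (ℤ_39, +):
(1) 0 ∈ H? Yes
(2) Closure: for all a,b ∈ H, (a+b) mod 39 ∈ H? Yes
(3) Inverses: for all a ∈ H, -a mod 39 ∈ H? Yes

Yes, H is a subgroup of ℤ_39


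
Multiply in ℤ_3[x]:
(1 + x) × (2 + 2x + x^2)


Expand and collect like terms; reduce coefficients mod 3:
x^0: 1·2 = 2 ≡ 2 (mod 3)
x^1: 1·2 + 1·2 = 4 ≡ 1 (mod 3)
x^2: 1·1 + 1·2 = 3 ≡ 0 (mod 3)
x^3: 1·1 = 1 ≡ 1 (mod 3)
Result: 2 + x + x^3

f · g = 2 + x + x^3


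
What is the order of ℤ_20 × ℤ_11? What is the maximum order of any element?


|ℤ_20 × ℤ_11| = 20 × 11 = 220
Max element order = lcm(20,11) = 220
Cyclic? Yes (gcd=1)

|ℤ_20×ℤ_11| = 220, max element order = 220


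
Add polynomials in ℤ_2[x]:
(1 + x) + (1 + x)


Add coefficients mod 2:
x^0: 1 + 1 = 0 (mod 2)
x^1: 1 + 1 = 0 (mod 2)
Result: 0

f + g = 0


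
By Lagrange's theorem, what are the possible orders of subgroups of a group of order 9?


Lagrange's theorem: |H| divides |G|
|G| = 9
Divisors of 9: 1, 3, 9

Possible subgroup orders: {1, 3, 9}


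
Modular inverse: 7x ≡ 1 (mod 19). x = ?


Use the extended Euclidean algorithm to write 1 = 7·s + 19·t; then s mod 19 is the inverse.
Euclidean algorithm:
  7 = 0·19 + 7
  19 = 2·7 + 5
  7 = 1·5 + 2
  5 = 2·2 + 1
  2 = 2·1 + 0
gcd(7,19) = 1
Back-substitution gives: 7·(-8) + 19·(3) = 1
So 7⁻¹ ≡ -8 ≡ 11 (mod 19)
Check: 7 × 11 = 77 ≡ 1 (mod 19) ✓

7⁻¹ ≡ 11 (mod 19)


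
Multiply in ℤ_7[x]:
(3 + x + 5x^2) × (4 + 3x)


Expand and collect like terms; reduce coefficients mod 7:
x^0: 3·4 = 12 ≡ 5 (mod 7)
x^1: 3·3 + 1·4 = 13 ≡ 6 (mod 7)
x^2: 1·3 + 5·4 = 23 ≡ 2 (mod 7)
x^3: 5·3 = 15 ≡ 1 (mod 7)
Result: 5 + 6x + 2x^2 + x^3

f · g = 5 + 6x + 2x^2 + x^3


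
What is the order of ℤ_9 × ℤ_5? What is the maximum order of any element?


|ℤ_9 × ℤ_5| = 9 × 5 = 45
Max element order = lcm(9,5) = 45
Cyclic? Yes (gcd=1)

|ℤ_9×ℤ_5| = 45, max element order = 45


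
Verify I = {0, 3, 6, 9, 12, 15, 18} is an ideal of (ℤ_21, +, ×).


Check ideal conditions for I = {0, 3, 6, 9, 12, 15, 18} in ℤ_21:
(1) I is an additive subgroup? Yes
(2) For r ∈ ℤ_21 and a ∈ I: r·a ∈ I? Yes

Yes, I is an ideal of ℤ_21


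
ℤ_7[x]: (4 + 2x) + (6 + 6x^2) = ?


Add coefficients mod 7:
x^0: 4 + 6 = 3 (mod 7)
x^1: 2 + 0 = 2 (mod 7)
x^2: 0 + 6 = 6 (mod 7)
Result: 3 + 2x + 6x^2

f + g = 3 + 2x + 6x^2


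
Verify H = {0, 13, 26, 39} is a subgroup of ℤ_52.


Subgroup test for H = {0, 13, 26, 39} in (ℤ_52, +):
(1) 0 ∈ H? Yes
(2) Closure: for all a,b ∈ H, (a+b) mod 52 ∈ H? Yes
(3) Inverses: for all a ∈ H, -a mod 52 ∈ H? Yes

Yes, H is a subgroup of ℤ_52


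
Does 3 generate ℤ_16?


g generates ℤ_n iff gcd(g, n) = 1
gcd(3, 16) = 1
Since gcd = 1, 3 is a generator.

Yes, 3 generates ℤ_16


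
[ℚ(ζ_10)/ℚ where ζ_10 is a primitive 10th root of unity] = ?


[ℚ(ζ_n):ℚ] = deg Φ_n(x) = φ(n). Here φ(10) = 4

[ℚ(ζ_10)/ℚ where ζ_10 is a primitive 10th root of unity] = 4


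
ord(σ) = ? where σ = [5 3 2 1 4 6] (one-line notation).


Cycle decomposition: (1 5 4) (2 3)
Cycle lengths: 3, 2
Order = lcm(3, 2) = 6

ord(σ) = 6


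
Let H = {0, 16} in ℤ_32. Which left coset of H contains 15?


15 + H = {15 + h (mod 32) : h ∈ H}
15+0=15, 15+16=31

15 + H = {15, 31}


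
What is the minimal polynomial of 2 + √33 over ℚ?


Let α = 2 + √33. Then α - 2 = √33, so (α - 2)² = 33, giving α² - 4α - 29 = 0. Degree 2 and α ∉ ℚ, so this is the minimal polynomial.

Minimal polynomial: x² - 4x - 29


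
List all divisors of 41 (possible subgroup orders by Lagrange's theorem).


Lagrange's theorem: |H| divides |G|
|G| = 41
Divisors of 41: 1, 41

Possible subgroup orders: {1, 41}


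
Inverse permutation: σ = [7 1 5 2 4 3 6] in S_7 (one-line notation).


To find σ⁻¹, swap domain and range:
σ(1) = 7 → σ⁻¹(7) = 1
σ(2) = 1 → σ⁻¹(1) = 2
σ(3) = 5 → σ⁻¹(5) = 3
σ(4) = 2 → σ⁻¹(2) = 4
σ(5) = 4 → σ⁻¹(4) = 5
σ(6) = 3 → σ⁻¹(3) = 6
σ(7) = 6 → σ⁻¹(6) = 7

σ⁻¹ = [2 4 6 5 3 7 1]


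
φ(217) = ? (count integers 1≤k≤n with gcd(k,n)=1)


Factor n: 217 = 7 × 31
φ(n) = n · ∏(1 - 1/p) over distinct primes p | n
φ(217) = 217 · (1 - 1/7) · (1 - 1/31) = 180

φ(217) = 180


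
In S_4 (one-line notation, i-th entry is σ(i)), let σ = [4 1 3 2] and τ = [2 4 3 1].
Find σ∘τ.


σ∘τ: apply τ first, then σ
1 →τ 2 →σ 1
2 →τ 4 →σ 2
3 →τ 3 →σ 3
4 →τ 1 →σ 4

σ∘τ = [1 2 3 4]


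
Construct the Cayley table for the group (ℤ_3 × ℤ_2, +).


Elements: {(0,0), (0,1), (1,0), (1,1), (2,0), (2,1)}
Operation: componentwise addition mod (3, 2)
Entry (a, b) = ((a₁+b₁) mod 3, (a₂+b₂) mod 2)

Cayley table:
      | (0,0) | (0,1) | (1,0) | (1,1) | (2,0) | (2,1)
(0,0) | (0,0) | (0,1) | (1,0) | (1,1) | (2,0) | (2,1)
(0,1) | (0,1) | (0,0) | (1,1) | (1,0) | (2,1) | (2,0)
(1,0) | (1,0) | (1,1) | (2,0) | (2,1) | (0,0) | (0,1)
(1,1) | (1,1) | (1,0) | (2,1) | (2,0) | (0,1) | (0,0)
(2,0) | (2,0) | (2,1) | (0,0) | (0,1) | (1,0) | (1,1)
(2,1) | (2,1) | (2,0) | (0,1) | (0,0) | (1,1) | (1,0)


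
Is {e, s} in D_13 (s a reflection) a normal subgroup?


H = {e, s} in D_13 (s a reflection)
r·s·r⁻¹ = sr⁻² ≠ s for n ≥ 3, so {e, s} is not closed under conjugation

No, not a normal subgroup


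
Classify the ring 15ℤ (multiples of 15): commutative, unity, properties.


15ℤ is a commutative ring under +,× but has no multiplicative identity (1 ∉ 15ℤ); it has no zero divisors, but without unity it is not an integral domain
Commutative: Yes
Integral domain: No
Has unity: No

15ℤ (multiples of 15): Commutative=Yes, Unity=No


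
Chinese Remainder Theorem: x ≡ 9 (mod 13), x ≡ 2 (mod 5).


m₁ = 13, m₂ = 5, gcd = 1, so CRT applies. M = m₁·m₂ = 65
Let M₁ = M/m₁ = 5, M₂ = M/m₂ = 13
Find y₁ ≡ M₁⁻¹ (mod m₁): 5⁻¹ ≡ 8 (mod 13)
Find y₂ ≡ M₂⁻¹ (mod m₂): 13⁻¹ ≡ 2 (mod 5)
x = a₁·M₁·y₁ + a₂·M₂·y₂ = 9·5·8 + 2·13·2 = 412
Reduce mod 65: x ≡ 22
Check: 22 mod 13 = 9 ✓, 22 mod 5 = 2 ✓

x ≡ 22 (mod 65)


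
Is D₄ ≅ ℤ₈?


Comparing D₄ and ℤ₈:
D₄ is non-abelian, ℤ₈ is abelian

No, D₄ ≇ ℤ₈


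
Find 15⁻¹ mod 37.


Use the extended Euclidean algorithm to write 1 = 15·s + 37·t; then s mod 37 is the inverse.
Euclidean algorithm:
  15 = 0·37 + 15
  37 = 2·15 + 7
  15 = 2·7 + 1
  7 = 7·1 + 0
gcd(15,37) = 1
Back-substitution gives: 15·(5) + 37·(-2) = 1
So 15⁻¹ ≡ 5 ≡ 5 (mod 37)
Check: 15 × 5 = 75 ≡ 1 (mod 37) ✓

15⁻¹ ≡ 5 (mod 37)


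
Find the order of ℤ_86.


ℤ_n has n elements.

|ℤ_86| = 86


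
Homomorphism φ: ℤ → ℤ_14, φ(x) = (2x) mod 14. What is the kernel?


Kernel = preimage of identity
ker(φ) = {x ∈ ℤ : 2x ≡ 0 (mod 14)}. gcd(2,14) = 2, so 2x ≡ 0 (mod 14) ⟺ x ≡ 0 (mod 14/2 = 7). Hence ker(φ) = 7ℤ

ker(φ) = 7ℤ


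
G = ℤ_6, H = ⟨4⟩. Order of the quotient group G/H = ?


|⟨4⟩| = n / gcd(4, 6) = 6 / 2 = 3
H is normal (ℤ_6 is abelian).
|G/H| = |G| / |H| = 6 / 3 = 2

|G/H| = 2


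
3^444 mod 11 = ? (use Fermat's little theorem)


Fermat's little theorem: if p is prime and gcd(a,p)=1, then a^(p-1) ≡ 1 (mod p)
p = 11 is prime, gcd(3,11) = 1
Reduce exponent: 444 mod 10 = 4
So 3^444 ≡ 3^4 (mod 11)
3^4 mod 11 = 4

3^444 ≡ 4 (mod 11)


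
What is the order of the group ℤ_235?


ℤ_n has n elements.

|ℤ_235| = 235


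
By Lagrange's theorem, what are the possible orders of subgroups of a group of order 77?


Lagrange's theorem: |H| divides |G|
|G| = 77
Divisors of 77: 1, 7, 11, 77

Possible subgroup orders: {1, 7, 11, 77}


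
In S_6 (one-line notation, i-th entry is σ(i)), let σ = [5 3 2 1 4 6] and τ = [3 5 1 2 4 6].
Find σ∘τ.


σ∘τ: apply τ first, then σ
1 →τ 3 →σ 2
2 →τ 5 →σ 4
3 →τ 1 →σ 5
4 →τ 2 →σ 3
5 →τ 4 →σ 1
6 →τ 6 →σ 6

σ∘τ = [2 4 5 3 1 6]


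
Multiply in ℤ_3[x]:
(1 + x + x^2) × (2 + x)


Expand and collect like terms; reduce coefficients mod 3:
x^0: 1·2 = 2 ≡ 2 (mod 3)
x^1: 1·1 + 1·2 = 3 ≡ 0 (mod 3)
x^2: 1·1 + 1·2 = 3 ≡ 0 (mod 3)
x^3: 1·1 = 1 ≡ 1 (mod 3)
Result: 2 + x^3

f · g = 2 + x^3


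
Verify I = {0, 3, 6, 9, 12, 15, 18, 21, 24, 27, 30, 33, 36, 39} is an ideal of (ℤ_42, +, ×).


Check ideal conditions for I = {0, 3, 6, 9, 12, 15, 18, 21, 24, 27, 30, 33, 36, 39} in ℤ_42:
(1) I is an additive subgroup? Yes
(2) For r ∈ ℤ_42 and a ∈ I: r·a ∈ I? Yes

Yes, I is an ideal of ℤ_42


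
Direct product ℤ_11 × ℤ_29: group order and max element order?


|ℤ_11 × ℤ_29| = 11 × 29 = 319
Max element order = lcm(11,29) = 319
Cyclic? Yes (gcd=1)

|ℤ_11×ℤ_29| = 319, max element order = 319


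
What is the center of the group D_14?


Z(G) = {g ∈ G | gx = xg for all x ∈ G}
For even n, Z(D_n) = {e, r^(n/2)}: the 180° rotation r^7 commutes with every reflection and rotation

Z(D_14) = {e, r^7}


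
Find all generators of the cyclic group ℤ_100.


g generates ℤ_n iff gcd(g,n) = 1
Prime factors of 100: 2, 5
Generators are g ∈ {1,...,99} not divisible by any of these primes.
Generators: {1, 3, 7, 9, 11, 13, 17, 19, 21, 23, 27, 29, 31, 33, 37, 39, 41, 43, 47, 49, 51, 53, 57, 59, 61, 63, 67, 69, 71, 73, 77, 79, 81, 83, 87, 89, 91, 93, 97, 99}
Number of generators = φ(100) = 40

Generators of ℤ_100 = {1, 3, 7, 9, 11, 13, 17, 19, 21, 23, 27, 29, 31, 33, 37, 39, 41, 43, 47, 49, 51, 53, 57, 59, 61, 63, 67, 69, 71, 73, 77, 79, 81, 83, 87, 89, 91, 93, 97, 99}


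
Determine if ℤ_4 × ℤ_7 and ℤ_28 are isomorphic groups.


Comparing ℤ_4 × ℤ_7 and ℤ_28:
gcd(4,7) = 1, so ℤ_4 × ℤ_7 ≅ ℤ_28 (CRT)

Yes, ℤ_4 × ℤ_7 ≅ ℤ_28


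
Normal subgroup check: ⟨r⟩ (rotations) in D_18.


H = ⟨r⟩ (rotations) in D_18
The rotation subgroup ⟨r⟩ has index 2 in D_18, so it is normal

Yes, normal subgroup


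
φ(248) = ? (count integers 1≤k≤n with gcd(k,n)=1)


Factor n: 248 = 2^3 × 31
φ(n) = n · ∏(1 - 1/p) over distinct primes p | n
φ(248) = 248 · (1 - 1/2) · (1 - 1/31) = 120

φ(248) = 120


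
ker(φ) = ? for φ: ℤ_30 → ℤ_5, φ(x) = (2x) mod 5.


Kernel = preimage of identity
ker(φ) = {x ∈ ℤ_30 : 2x ≡ 0 (mod 5)}. Since 5 | 30, φ is well-defined. The kernel is the cyclic subgroup ⟨5⟩ of ℤ_30 (order 6), i.e. {0, 5, 10, 15, 20, 25}

ker(φ) = {0, 5, 10, 15, 20, 25}


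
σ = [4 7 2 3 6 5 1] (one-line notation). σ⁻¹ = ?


To find σ⁻¹, swap domain and range:
σ(1) = 4 → σ⁻¹(4) = 1
σ(2) = 7 → σ⁻¹(7) = 2
σ(3) = 2 → σ⁻¹(2) = 3
σ(4) = 3 → σ⁻¹(3) = 4
σ(5) = 6 → σ⁻¹(6) = 5
σ(6) = 5 → σ⁻¹(5) = 6
σ(7) = 1 → σ⁻¹(1) = 7

σ⁻¹ = [7 3 4 1 6 5 2]


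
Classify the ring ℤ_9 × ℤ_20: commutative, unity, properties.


Direct product ring; commutative with unity (1,1); but (1,0)·(0,1) = (0,0) gives zero divisors, so not an integral domain
Commutative: Yes
Integral domain: No
Has unity: Yes

ℤ_9 × ℤ_20: Commutative=Yes, Unity=Yes


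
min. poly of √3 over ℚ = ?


√3 satisfies x² - 3 = 0, irreducible over ℚ since 3 is squarefree

Minimal polynomial: x² - 3


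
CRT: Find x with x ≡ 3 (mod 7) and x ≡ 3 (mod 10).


m₁ = 7, m₂ = 10, gcd = 1, so CRT applies. M = m₁·m₂ = 70
Let M₁ = M/m₁ = 10, M₂ = M/m₂ = 7
Find y₁ ≡ M₁⁻¹ (mod m₁): 10⁻¹ ≡ 5 (mod 7)
Find y₂ ≡ M₂⁻¹ (mod m₂): 7⁻¹ ≡ 3 (mod 10)
x = a₁·M₁·y₁ + a₂·M₂·y₂ = 3·10·5 + 3·7·3 = 213
Reduce mod 70: x ≡ 3
Check: 3 mod 7 = 3 ✓, 3 mod 10 = 3 ✓

x ≡ 3 (mod 70)


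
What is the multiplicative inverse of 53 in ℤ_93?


Use the extended Euclidean algorithm to write 1 = 53·s + 93·t; then s mod 93 is the inverse.
Euclidean algorithm:
  53 = 0·93 + 53
  93 = 1·53 + 40
  53 = 1·40 + 13
  40 = 3·13 + 1
  13 = 13·1 + 0
gcd(53,93) = 1
Back-substitution gives: 53·(-7) + 93·(4) = 1
So 53⁻¹ ≡ -7 ≡ 86 (mod 93)
Check: 53 × 86 = 4558 ≡ 1 (mod 93) ✓

53⁻¹ ≡ 86 (mod 93)


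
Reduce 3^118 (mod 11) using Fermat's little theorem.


Fermat's little theorem: if p is prime and gcd(a,p)=1, then a^(p-1) ≡ 1 (mod p)
p = 11 is prime, gcd(3,11) = 1
Reduce exponent: 118 mod 10 = 8
So 3^118 ≡ 3^8 (mod 11)
3^8 mod 11 = 5

3^118 ≡ 5 (mod 11)


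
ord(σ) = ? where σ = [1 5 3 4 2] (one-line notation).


Cycle decomposition: (2 5)
Cycle lengths: 2
Order = lcm(2) = 2

ord(σ) = 2


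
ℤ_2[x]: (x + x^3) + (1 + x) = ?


Add coefficients mod 2:
x^0: 0 + 1 = 1 (mod 2)
x^1: 1 + 1 = 0 (mod 2)
x^2: 0 + 0 = 0 (mod 2)
x^3: 1 + 0 = 1 (mod 2)
Result: 1 + x^3

f + g = 1 + x^3


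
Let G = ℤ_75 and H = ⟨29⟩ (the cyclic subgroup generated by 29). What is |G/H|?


|⟨29⟩| = n / gcd(29, 75) = 75 / 1 = 75
H is normal (ℤ_75 is abelian).
|G/H| = |G| / |H| = 75 / 75 = 1

|G/H| = 1


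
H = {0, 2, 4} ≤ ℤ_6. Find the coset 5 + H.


5 + H = {5 + h (mod 6) : h ∈ H}
5+0=5, 5+2=1, 5+4=3
5 + H = {1, 3, 5} = 1 + H

5 + H = {1, 3, 5}


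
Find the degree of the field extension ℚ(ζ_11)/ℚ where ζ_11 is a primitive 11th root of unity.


[ℚ(ζ_n):ℚ] = deg Φ_n(x) = φ(n). Here φ(11) = 10

[ℚ(ζ_11)/ℚ where ζ_11 is a primitive 11th root of unity] = 10


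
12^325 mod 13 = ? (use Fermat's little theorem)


Fermat's little theorem: if p is prime and gcd(a,p)=1, then a^(p-1) ≡ 1 (mod p)
p = 13 is prime, gcd(12,13) = 1
Reduce exponent: 325 mod 12 = 1
So 12^325 ≡ 12^1 (mod 13)
12^1 mod 13 = 12

12^325 ≡ 12 (mod 13)


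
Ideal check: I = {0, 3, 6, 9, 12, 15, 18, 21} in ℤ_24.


Check ideal conditions for I = {0, 3, 6, 9, 12, 15, 18, 21} in ℤ_24:
(1) I is an additive subgroup? Yes
(2) For r ∈ ℤ_24 and a ∈ I: r·a ∈ I? Yes

Yes, I is an ideal of ℤ_24


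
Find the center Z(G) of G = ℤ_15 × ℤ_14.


Z(G) = {g ∈ G | gx = xg for all x ∈ G}
Direct product of abelian groups is abelian, so Z(G) = G

Z(ℤ_15 × ℤ_14) = ℤ_15 × ℤ_14


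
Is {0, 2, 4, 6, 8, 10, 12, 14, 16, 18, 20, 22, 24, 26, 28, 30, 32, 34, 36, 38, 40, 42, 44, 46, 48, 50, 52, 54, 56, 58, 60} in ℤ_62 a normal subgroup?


H = {0, 2, 4, 6, 8, 10, 12, 14, 16, 18, 20, 22, 24, 26, 28, 30, 32, 34, 36, 38, 40, 42, 44, 46, 48, 50, 52, 54, 56, 58, 60} in ℤ_62
ℤ_62 is abelian; every subgroup of an abelian group is normal

Yes, normal subgroup


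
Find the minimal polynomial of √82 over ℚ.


√82 satisfies x² - 82 = 0, irreducible over ℚ since 82 is squarefree

Minimal polynomial: x² - 82


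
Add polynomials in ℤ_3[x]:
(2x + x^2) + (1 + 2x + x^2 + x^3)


Add coefficients mod 3:
x^0: 0 + 1 = 1 (mod 3)
x^1: 2 + 2 = 1 (mod 3)
x^2: 1 + 1 = 2 (mod 3)
x^3: 0 + 1 = 1 (mod 3)
Result: 1 + x + 2x^2 + x^3

f + g = 1 + x + 2x^2 + x^3


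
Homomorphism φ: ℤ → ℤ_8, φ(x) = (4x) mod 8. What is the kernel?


Kernel = preimage of identity
ker(φ) = {x ∈ ℤ : 4x ≡ 0 (mod 8)}. gcd(4,8) = 4, so 4x ≡ 0 (mod 8) ⟺ x ≡ 0 (mod 8/4 = 2). Hence ker(φ) = 2ℤ

ker(φ) = 2ℤ


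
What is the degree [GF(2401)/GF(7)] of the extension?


GF(2401) = GF(7^4), so the extension degree is 4

[GF(2401)/GF(7)] = 4


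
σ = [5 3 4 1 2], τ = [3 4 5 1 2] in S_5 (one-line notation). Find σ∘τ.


σ∘τ: apply τ first, then σ
1 →τ 3 →σ 4
2 →τ 4 →σ 1
3 →τ 5 →σ 2
4 →τ 1 →σ 5
5 →τ 2 →σ 3

σ∘τ = [4 1 2 5 3]


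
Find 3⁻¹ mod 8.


Use the extended Euclidean algorithm to write 1 = 3·s + 8·t; then s mod 8 is the inverse.
Euclidean algorithm:
  3 = 0·8 + 3
  8 = 2·3 + 2
  3 = 1·2 + 1
  2 = 2·1 + 0
gcd(3,8) = 1
Back-substitution gives: 3·(3) + 8·(-1) = 1
So 3⁻¹ ≡ 3 ≡ 3 (mod 8)
Check: 3 × 3 = 9 ≡ 1 (mod 8) ✓

3⁻¹ ≡ 3 (mod 8)


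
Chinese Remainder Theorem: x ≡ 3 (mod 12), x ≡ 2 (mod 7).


m₁ = 12, m₂ = 7, gcd = 1, so CRT applies. M = m₁·m₂ = 84
Let M₁ = M/m₁ = 7, M₂ = M/m₂ = 12
Find y₁ ≡ M₁⁻¹ (mod m₁): 7⁻¹ ≡ 7 (mod 12)
Find y₂ ≡ M₂⁻¹ (mod m₂): 12⁻¹ ≡ 3 (mod 7)
x = a₁·M₁·y₁ + a₂·M₂·y₂ = 3·7·7 + 2·12·3 = 219
Reduce mod 84: x ≡ 51
Check: 51 mod 12 = 3 ✓, 51 mod 7 = 2 ✓

x ≡ 51 (mod 84)


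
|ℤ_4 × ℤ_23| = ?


|A × B| = |A| · |B|
|ℤ_4 × ℤ_23| = 4 × 23 = 92

|ℤ_4 × ℤ_23| = 92


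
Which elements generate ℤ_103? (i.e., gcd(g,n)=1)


g generates ℤ_n iff gcd(g,n) = 1
Prime factors of 103: 103
Generators are g ∈ {1,...,102} not divisible by any of these primes.
Generators: {1, 2, 3, 4, 5, 6, 7, 8, 9, 10, 11, 12, 13, 14, 15, 16, 17, 18, 19, 20, 21, 22, 23, 24, 25, 26, 27, 28, 29, 30, 31, 32, 33, 34, 35, 36, 37, 38, 39, 40, 41, 42, 43, 44, 45, 46, 47, 48, 49, 50, 51, 52, 53, 54, 55, 56, 57, 58, 59, 60, 61, 62, 63, 64, 65, 66, 67, 68, 69, 70, 71, 72, 73, 74, 75, 76, 77, 78, 79, 80, 81, 82, 83, 84, 85, 86, 87, 88, 89, 90, 91, 92, 93, 94, 95, 96, 97, 98, 99, 100, 101, 102}
Number of generators = φ(103) = 102

Generators of ℤ_103 = {1, 2, 3, 4, 5, 6, 7, 8, 9, 10, 11, 12, 13, 14, 15, 16, 17, 18, 19, 20, 21, 22, 23, 24, 25, 26, 27, 28, 29, 30, 31, 32, 33, 34, 35, 36, 37, 38, 39, 40, 41, 42, 43, 44, 45, 46, 47, 48, 49, 50, 51, 52, 53, 54, 55, 56, 57, 58, 59, 60, 61, 62, 63, 64, 65, 66, 67, 68, 69, 70, 71, 72, 73, 74, 75, 76, 77, 78, 79, 80, 81, 82, 83, 84, 85, 86, 87, 88, 89, 90, 91, 92, 93, 94, 95, 96, 97, 98, 99, 100, 101, 102}


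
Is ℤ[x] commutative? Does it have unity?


Polynomial ring over ℤ (an integral domain) is a commutative integral domain with unity 1
Commutative: Yes
Integral domain: Yes
Has unity: Yes

ℤ[x]: Commutative=Yes, Unity=Yes


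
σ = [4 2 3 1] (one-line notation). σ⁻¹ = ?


To find σ⁻¹, swap domain and range:
σ(1) = 4 → σ⁻¹(4) = 1
σ(2) = 2 → σ⁻¹(2) = 2
σ(3) = 3 → σ⁻¹(3) = 3
σ(4) = 1 → σ⁻¹(1) = 4

σ⁻¹ = [4 2 3 1]


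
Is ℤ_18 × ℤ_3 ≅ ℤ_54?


Comparing ℤ_18 × ℤ_3 and ℤ_54:
gcd(18,3) = 3 ≠ 1. Max element order in ℤ_18×ℤ_3 is lcm(18,3) = 18 < 54, so it has no element of order 54

No, ℤ_18 × ℤ_3 ≇ ℤ_54


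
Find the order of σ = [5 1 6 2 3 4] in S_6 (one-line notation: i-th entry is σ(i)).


Cycle decomposition: (1 5 3 6 4 2)
Cycle lengths: 6
Order = lcm(6) = 6

ord(σ) = 6


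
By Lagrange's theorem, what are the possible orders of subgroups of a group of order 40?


Lagrange's theorem: |H| divides |G|
|G| = 40
Divisors of 40: 1, 2, 4, 5, 8, 10, 20, 40

Possible subgroup orders: {1, 2, 4, 5, 8, 10, 20, 40}


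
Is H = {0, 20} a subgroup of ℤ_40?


Subgroup test for H = {0, 20} in (ℤ_40, +):
(1) 0 ∈ H? Yes
(2) Closure: for all a,b ∈ H, (a+b) mod 40 ∈ H? Yes
(3) Inverses: for all a ∈ H, -a mod 40 ∈ H? Yes

Yes, H is a subgroup of ℤ_40


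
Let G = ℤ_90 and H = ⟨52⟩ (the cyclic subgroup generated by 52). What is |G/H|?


|⟨52⟩| = n / gcd(52, 90) = 90 / 2 = 45
H is normal (ℤ_90 is abelian).
|G/H| = |G| / |H| = 90 / 45 = 2

|G/H| = 2


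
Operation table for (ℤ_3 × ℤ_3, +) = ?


Elements: {(0,0), (0,1), (0,2), (1,0), (1,1), (1,2), (2,0), (2,1), (2,2)}
Operation: componentwise addition mod (3, 3)
Entry (a, b) = ((a₁+b₁) mod 3, (a₂+b₂) mod 3)

Cayley table:
      | (0,0) | (0,1) | (0,2) | (1,0) | (1,1) | (1,2) | (2,0) | (2,1) | (2,2)
(0,0) | (0,0) | (0,1) | (0,2) | (1,0) | (1,1) | (1,2) | (2,0) | (2,1) | (2,2)
(0,1) | (0,1) | (0,2) | (0,0) | (1,1) | (1,2) | (1,0) | (2,1) | (2,2) | (2,0)
(0,2) | (0,2) | (0,0) | (0,1) | (1,2) | (1,0) | (1,1) | (2,2) | (2,0) | (2,1)
(1,0) | (1,0) | (1,1) | (1,2) | (2,0) | (2,1) | (2,2) | (0,0) | (0,1) | (0,2)
(1,1) | (1,1) | (1,2) | (1,0) | (2,1) | (2,2) | (2,0) | (0,1) | (0,2) | (0,0)
(1,2) | (1,2) | (1,0) | (1,1) | (2,2) | (2,0) | (2,1) | (0,2) | (0,0) | (0,1)
(2,0) | (2,0) | (2,1) | (2,2) | (0,0) | (0,1) | (0,2) | (1,0) | (1,1) | (1,2)
(2,1) | (2,1) | (2,2) | (2,0) | (0,1) | (0,2) | (0,0) | (1,1) | (1,2) | (1,0)
(2,2) | (2,2) | (2,0) | (2,1) | (0,2) | (0,0) | (0,1) | (1,2) | (1,0) | (1,1)
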